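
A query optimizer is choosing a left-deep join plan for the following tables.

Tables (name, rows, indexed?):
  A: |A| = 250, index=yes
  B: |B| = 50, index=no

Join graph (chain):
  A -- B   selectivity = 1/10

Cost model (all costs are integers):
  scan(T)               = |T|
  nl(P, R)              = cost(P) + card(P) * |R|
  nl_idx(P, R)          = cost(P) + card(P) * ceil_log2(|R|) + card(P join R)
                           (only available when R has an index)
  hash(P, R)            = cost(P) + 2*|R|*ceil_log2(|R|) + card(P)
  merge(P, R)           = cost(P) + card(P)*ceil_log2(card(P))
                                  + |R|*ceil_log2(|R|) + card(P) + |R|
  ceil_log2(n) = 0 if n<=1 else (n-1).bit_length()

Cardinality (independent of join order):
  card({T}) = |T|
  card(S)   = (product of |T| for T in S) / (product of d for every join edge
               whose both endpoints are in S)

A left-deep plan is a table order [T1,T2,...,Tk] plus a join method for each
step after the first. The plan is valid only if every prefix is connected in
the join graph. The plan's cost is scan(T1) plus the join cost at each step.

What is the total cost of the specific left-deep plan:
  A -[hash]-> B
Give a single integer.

step 1: scan A: cost=250, card=250
step 2: join B via hash
    card(P join B) = 250*50/(10) = 1250
    cost = 250 + 2*50*6 + 250 = 1100

1100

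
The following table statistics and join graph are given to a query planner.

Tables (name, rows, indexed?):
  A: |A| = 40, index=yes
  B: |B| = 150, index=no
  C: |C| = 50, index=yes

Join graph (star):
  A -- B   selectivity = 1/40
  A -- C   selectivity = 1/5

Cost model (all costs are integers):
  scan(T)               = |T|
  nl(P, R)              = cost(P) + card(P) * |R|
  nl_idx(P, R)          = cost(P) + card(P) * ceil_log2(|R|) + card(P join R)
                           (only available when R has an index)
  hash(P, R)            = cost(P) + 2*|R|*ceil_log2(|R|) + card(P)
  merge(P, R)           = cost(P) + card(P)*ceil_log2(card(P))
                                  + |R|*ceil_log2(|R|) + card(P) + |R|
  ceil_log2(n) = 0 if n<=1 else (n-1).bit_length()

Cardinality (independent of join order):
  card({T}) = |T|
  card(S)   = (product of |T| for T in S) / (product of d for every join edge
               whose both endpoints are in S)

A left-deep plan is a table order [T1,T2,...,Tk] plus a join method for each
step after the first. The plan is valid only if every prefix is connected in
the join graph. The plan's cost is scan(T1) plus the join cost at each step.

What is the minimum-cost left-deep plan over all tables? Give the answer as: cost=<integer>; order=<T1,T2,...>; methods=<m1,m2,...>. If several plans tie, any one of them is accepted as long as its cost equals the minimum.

cost=1530; order=B,A,C; methods=hash,hash

Selinger DP (subsets sized 1..n):
  {A}: scan cost=40, card=40
  {B}: scan cost=150, card=150
  {C}: scan cost=50, card=50
  {AB}: card=150; try (A,hash)→780, (A,nl_idx)→1200, (B,merge)→1670, (A,merge)→1780, (B,hash)→2480, (B,nl)→6040 …(+1); best=780 via (A,hash)
  {AC}: card=400; try (A,hash)→580, (C,merge)→670, (C,hash)→680, (C,nl_idx)→680, (A,merge)→680, (A,nl_idx)→750 …(+2); best=580 via (A,hash)
  {ABC}: card=1500; try (C,hash)→1530, (C,merge)→2480, (C,nl_idx)→3180, (B,hash)→3380, (B,merge)→5930, (C,nl)→8280 …(+1); best=1530 via (C,hash)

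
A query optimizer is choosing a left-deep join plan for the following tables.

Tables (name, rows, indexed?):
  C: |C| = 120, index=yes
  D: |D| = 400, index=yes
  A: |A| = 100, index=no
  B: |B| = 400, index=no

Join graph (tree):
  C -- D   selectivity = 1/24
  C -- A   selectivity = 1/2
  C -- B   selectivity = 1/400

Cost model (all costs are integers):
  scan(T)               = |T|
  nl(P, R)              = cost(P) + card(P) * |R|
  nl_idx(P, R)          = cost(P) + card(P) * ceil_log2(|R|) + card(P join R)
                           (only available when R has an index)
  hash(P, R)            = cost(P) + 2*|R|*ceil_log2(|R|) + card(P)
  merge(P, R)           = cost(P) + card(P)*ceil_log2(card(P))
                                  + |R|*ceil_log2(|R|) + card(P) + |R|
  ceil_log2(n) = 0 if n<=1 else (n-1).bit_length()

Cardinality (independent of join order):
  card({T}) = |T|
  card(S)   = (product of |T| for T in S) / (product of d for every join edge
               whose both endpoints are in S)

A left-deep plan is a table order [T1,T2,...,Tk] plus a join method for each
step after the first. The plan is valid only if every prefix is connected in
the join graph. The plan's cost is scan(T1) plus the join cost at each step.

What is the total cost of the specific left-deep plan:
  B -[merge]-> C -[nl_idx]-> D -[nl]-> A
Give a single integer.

step 1: scan B: cost=400, card=400
step 2: join C via merge
    card(P join C) = 400*120/(400) = 120
    cost = 400 + 400*9 + 120*7 + 400 + 120 = 5360
step 3: join D via nl_idx
    card(P join D) = 120*400/(24) = 2000
    cost = 5360 + 120*9 + 2000 = 8440
step 4: join A via nl
    card(P join A) = 2000*100/(2) = 100000
    cost = 8440 + 2000*100 = 208440

208440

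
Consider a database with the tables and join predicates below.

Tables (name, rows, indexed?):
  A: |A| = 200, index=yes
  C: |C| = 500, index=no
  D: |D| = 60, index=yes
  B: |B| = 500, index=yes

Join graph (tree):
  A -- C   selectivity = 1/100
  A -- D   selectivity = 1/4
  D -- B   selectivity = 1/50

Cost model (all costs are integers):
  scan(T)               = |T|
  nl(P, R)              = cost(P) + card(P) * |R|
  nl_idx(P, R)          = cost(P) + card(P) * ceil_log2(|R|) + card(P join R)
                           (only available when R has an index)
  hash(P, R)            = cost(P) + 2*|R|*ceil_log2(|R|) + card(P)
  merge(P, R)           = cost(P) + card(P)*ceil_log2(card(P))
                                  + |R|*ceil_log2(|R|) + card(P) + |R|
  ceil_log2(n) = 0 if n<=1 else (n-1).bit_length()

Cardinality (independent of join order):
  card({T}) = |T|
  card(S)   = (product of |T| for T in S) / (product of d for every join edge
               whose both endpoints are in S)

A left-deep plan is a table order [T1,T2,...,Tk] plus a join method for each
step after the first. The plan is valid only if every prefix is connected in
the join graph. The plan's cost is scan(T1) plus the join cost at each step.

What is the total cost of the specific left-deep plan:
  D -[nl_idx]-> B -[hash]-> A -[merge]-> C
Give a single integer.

490000

step 1: scan D: cost=60, card=60
step 2: join B via nl_idx
    card(P join B) = 60*500/(50) = 600
    cost = 60 + 60*9 + 600 = 1200
step 3: join A via hash
    card(P join A) = 600*200/(4) = 30000
    cost = 1200 + 2*200*8 + 600 = 5000
step 4: join C via merge
    card(P join C) = 30000*500/(100) = 150000
    cost = 5000 + 30000*15 + 500*9 + 30000 + 500 = 490000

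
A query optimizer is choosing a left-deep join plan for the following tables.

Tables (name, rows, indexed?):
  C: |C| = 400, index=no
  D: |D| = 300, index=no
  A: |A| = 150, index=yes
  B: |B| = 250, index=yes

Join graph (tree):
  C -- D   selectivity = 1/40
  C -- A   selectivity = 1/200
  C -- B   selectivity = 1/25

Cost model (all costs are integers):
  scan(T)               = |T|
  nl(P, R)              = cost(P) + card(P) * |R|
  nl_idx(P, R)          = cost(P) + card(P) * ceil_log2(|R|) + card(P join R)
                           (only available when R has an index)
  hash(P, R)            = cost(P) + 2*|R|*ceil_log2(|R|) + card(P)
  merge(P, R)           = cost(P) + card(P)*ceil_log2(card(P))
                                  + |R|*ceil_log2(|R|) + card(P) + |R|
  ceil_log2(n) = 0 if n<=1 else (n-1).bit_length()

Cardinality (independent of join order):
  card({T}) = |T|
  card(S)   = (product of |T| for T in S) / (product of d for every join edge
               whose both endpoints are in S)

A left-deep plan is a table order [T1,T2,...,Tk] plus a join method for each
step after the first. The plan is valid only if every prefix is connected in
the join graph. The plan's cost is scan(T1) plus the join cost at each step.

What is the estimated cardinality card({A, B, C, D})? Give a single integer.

22500

Tables in S: A(150), B(250), C(400), D(300)
Edges inside S: C-D(d=40), C-A(d=200), C-B(d=25)
numerator = 150 * 250 * 400 * 300 = 4500000000
denominator = 40 * 200 * 25 = 200000
card(S) = 4500000000 / 200000 = 22500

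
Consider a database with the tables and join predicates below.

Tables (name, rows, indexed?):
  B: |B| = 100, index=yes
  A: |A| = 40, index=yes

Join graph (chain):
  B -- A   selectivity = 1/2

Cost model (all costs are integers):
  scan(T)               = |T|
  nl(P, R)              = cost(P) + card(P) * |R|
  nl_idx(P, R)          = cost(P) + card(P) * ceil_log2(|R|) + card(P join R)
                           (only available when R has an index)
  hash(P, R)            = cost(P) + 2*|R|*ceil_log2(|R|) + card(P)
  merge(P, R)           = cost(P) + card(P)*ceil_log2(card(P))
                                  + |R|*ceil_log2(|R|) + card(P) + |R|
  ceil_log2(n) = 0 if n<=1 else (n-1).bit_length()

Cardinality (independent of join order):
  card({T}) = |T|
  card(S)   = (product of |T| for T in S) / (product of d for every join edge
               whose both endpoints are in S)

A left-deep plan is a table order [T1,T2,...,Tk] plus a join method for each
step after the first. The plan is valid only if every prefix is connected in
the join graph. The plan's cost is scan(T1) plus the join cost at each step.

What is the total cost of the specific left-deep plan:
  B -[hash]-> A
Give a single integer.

step 1: scan B: cost=100, card=100
step 2: join A via hash
    card(P join A) = 100*40/(2) = 2000
    cost = 100 + 2*40*6 + 100 = 680

680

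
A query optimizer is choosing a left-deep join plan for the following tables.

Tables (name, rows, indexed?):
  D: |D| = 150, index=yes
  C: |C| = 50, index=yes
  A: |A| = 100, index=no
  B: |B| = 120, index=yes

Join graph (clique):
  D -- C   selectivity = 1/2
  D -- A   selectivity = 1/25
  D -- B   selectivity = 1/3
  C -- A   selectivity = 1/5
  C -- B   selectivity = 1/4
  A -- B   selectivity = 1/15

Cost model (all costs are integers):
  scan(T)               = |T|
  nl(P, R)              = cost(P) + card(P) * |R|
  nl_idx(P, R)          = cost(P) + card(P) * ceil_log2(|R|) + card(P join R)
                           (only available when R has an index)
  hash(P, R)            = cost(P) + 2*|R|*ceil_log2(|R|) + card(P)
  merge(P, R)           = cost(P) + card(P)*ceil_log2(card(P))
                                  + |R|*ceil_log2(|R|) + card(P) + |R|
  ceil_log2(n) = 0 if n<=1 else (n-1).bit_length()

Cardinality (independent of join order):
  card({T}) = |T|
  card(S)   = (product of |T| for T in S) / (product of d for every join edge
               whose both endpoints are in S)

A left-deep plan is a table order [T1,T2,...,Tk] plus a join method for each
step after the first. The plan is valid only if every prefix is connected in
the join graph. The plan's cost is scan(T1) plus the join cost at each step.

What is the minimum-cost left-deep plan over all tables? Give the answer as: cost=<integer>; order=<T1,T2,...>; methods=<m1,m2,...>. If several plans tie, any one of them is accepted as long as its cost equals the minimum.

Selinger DP (subsets sized 1..n):
  {D}: scan cost=150, card=150
  {C}: scan cost=50, card=50
  {A}: scan cost=100, card=100
  {B}: scan cost=120, card=120
  {CD}: card=3750; try (C,hash)→900, (D,merge)→1750, (C,merge)→1850, (D,hash)→2500, (D,nl_idx)→4200, (C,nl_idx)→4800 …(+2); best=900 via (C,hash)
  {AD}: card=600; try (D,nl_idx)→1500, (A,hash)→1700, (D,merge)→2250, (A,merge)→2300, (D,hash)→2600, (D,nl)→15100 …(+1); best=1500 via (D,nl_idx)
  {BD}: card=6000; try (B,hash)→1980, (D,merge)→2430, (B,merge)→2460, (D,hash)→2640, (D,nl_idx)→7080, (B,nl_idx)→7200 …(+2); best=1980 via (B,hash)
  {AC}: card=1000; try (C,hash)→800, (A,merge)→1200, (C,merge)→1250, (A,hash)→1500, (C,nl_idx)→1700, (A,nl)→5050 …(+1); best=800 via (C,hash)
  {BC}: card=1500; try (C,hash)→840, (B,merge)→1360, (C,merge)→1430, (B,hash)→1780, (B,nl_idx)→1900, (C,nl_idx)→2340 …(+2); best=840 via (C,hash)
  {AB}: card=800; try (B,nl_idx)→1600, (A,hash)→1640, (B,merge)→1860, (B,hash)→1880, (A,merge)→1880, (B,nl)→12100 …(+1); best=1600 via (B,nl_idx)
  {ACD}: card=3000; try (C,hash)→2700, (D,hash)→4200, (A,hash)→6050, (C,nl_idx)→8100, (C,merge)→8450, (D,nl_idx)→11800 …(+5); best=2700 via (C,hash)
  {BCD}: card=37500; try (D,hash)→4740, (B,hash)→6330, (C,hash)→8580, (D,merge)→20190, (D,nl_idx)→50340, (B,merge)→50610 …(+6); best=4740 via (D,hash)
  {ABD}: card=1600; try (B,hash)→3780, (D,hash)→4800, (B,nl_idx)→7300, (B,merge)→9060, (A,hash)→9380, (D,nl_idx)→9600 …(+5); best=3780 via (B,hash)
  {ABC}: card=2000; try (C,hash)→3000, (B,hash)→3480, (A,hash)→3740, (C,nl_idx)→8400, (B,nl_idx)→9800, (C,merge)→10750 …(+5); best=3000 via (C,hash)
  {ABCD}: card=2000; try (C,hash)→5980, (B,hash)→7380, (D,hash)→7400, (C,nl_idx)→15380, (D,nl_idx)→21000, (C,merge)→23330 …(+9); best=5980 via (C,hash)

cost=5980; order=A,D,B,C; methods=nl_idx,hash,hash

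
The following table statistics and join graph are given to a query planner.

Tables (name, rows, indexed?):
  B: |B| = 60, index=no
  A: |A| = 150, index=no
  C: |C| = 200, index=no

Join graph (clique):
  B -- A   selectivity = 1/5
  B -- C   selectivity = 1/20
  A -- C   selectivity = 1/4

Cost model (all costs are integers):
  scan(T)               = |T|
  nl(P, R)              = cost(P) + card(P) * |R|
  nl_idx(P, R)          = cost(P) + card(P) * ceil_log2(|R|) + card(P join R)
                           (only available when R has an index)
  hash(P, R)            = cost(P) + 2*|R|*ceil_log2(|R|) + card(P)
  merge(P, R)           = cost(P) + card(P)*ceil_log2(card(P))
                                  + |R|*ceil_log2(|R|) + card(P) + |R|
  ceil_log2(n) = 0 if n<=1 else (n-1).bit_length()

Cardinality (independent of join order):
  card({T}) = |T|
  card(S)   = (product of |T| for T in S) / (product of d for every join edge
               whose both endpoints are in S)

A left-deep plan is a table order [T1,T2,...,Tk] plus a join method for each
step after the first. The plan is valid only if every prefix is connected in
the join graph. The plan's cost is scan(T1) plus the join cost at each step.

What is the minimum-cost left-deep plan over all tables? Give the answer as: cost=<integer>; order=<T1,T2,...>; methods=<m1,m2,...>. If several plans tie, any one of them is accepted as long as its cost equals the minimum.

cost=4120; order=C,B,A; methods=hash,hash

Selinger DP (subsets sized 1..n):
  {B}: scan cost=60, card=60
  {A}: scan cost=150, card=150
  {C}: scan cost=200, card=200
  {AB}: card=1800; try (B,hash)→1020, (A,merge)→1830, (B,merge)→1920, (A,hash)→2520, (A,nl)→9060, (B,nl)→9150; best=1020 via (B,hash)
  {BC}: card=600; try (B,hash)→1120, (C,merge)→2280, (B,merge)→2420, (C,hash)→3320, (C,nl)→12060, (B,nl)→12200; best=1120 via (B,hash)
  {AC}: card=7500; try (A,hash)→2800, (C,merge)→3300, (A,merge)→3350, (C,hash)→3500, (C,nl)→30150, (A,nl)→30200; best=2800 via (A,hash)
  {ABC}: card=4500; try (A,hash)→4120, (C,hash)→6020, (A,merge)→9070, (B,hash)→11020, (C,merge)→24420, (A,nl)→91120 …(+3); best=4120 via (A,hash)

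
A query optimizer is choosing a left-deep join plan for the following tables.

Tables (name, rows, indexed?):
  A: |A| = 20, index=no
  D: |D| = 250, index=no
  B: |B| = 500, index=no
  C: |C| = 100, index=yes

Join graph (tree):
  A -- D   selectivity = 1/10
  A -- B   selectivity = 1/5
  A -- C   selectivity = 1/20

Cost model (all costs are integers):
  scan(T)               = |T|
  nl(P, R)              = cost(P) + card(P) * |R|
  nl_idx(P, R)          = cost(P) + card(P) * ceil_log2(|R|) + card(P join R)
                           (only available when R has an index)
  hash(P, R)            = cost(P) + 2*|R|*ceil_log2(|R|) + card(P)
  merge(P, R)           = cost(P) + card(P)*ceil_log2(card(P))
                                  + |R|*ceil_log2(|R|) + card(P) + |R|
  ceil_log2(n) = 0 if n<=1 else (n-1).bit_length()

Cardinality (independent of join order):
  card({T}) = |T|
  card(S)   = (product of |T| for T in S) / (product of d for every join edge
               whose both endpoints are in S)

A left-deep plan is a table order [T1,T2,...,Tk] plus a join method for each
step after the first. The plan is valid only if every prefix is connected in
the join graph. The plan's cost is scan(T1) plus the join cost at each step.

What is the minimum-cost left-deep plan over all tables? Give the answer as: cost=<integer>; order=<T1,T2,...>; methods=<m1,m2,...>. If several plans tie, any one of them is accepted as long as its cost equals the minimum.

cost=14100; order=D,A,C,B; methods=hash,hash,hash

Selinger DP (subsets sized 1..n):
  {A}: scan cost=20, card=20
  {D}: scan cost=250, card=250
  {B}: scan cost=500, card=500
  {C}: scan cost=100, card=100
  {AD}: card=500; try (A,hash)→700, (D,merge)→2390, (A,merge)→2620, (D,hash)→4040, (D,nl)→5020, (A,nl)→5250; best=700 via (A,hash)
  {AB}: card=2000; try (A,hash)→1200, (B,merge)→5140, (A,merge)→5620, (B,hash)→9040, (B,nl)→10020, (A,nl)→10500; best=1200 via (A,hash)
  {AC}: card=100; try (C,nl_idx)→260, (A,hash)→400, (C,merge)→940, (A,merge)→1020, (C,hash)→1440, (C,nl)→2020 …(+1); best=260 via (C,nl_idx)
  {ABD}: card=50000; try (D,hash)→7200, (B,hash)→10200, (B,merge)→10700, (D,merge)→27450, (B,nl)→250700, (D,nl)→501200; best=7200 via (D,hash)
  {ACD}: card=2500; try (C,hash)→2600, (D,merge)→3310, (D,hash)→4360, (C,merge)→6500, (C,nl_idx)→6700, (D,nl)→25260 …(+1); best=2600 via (C,hash)
  {ABC}: card=10000; try (C,hash)→4600, (B,merge)→6060, (B,hash)→9360, (C,nl_idx)→25200, (C,merge)→26000, (B,nl)→50260 …(+1); best=4600 via (C,hash)
  {ABCD}: card=250000; try (B,hash)→14100, (D,hash)→18600, (B,merge)→40100, (C,hash)→58600, (D,merge)→156850, (C,nl_idx)→607200 …(+4); best=14100 via (B,hash)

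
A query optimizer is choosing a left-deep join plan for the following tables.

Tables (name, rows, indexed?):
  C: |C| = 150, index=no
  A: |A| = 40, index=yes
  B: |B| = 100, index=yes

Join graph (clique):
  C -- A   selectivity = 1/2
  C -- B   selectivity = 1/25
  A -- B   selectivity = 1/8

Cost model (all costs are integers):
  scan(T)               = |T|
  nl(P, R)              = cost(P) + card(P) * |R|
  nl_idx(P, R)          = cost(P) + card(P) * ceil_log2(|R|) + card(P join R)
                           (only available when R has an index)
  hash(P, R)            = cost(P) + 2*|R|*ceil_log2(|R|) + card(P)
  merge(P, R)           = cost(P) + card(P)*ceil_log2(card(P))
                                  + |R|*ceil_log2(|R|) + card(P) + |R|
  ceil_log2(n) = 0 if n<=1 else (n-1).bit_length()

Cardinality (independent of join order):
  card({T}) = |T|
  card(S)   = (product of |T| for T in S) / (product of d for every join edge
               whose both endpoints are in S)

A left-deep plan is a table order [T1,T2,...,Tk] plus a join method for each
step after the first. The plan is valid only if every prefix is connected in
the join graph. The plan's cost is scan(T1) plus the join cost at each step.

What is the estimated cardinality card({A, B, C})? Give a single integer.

1500

Tables in S: A(40), B(100), C(150)
Edges inside S: C-A(d=2), C-B(d=25), A-B(d=8)
numerator = 40 * 100 * 150 = 600000
denominator = 2 * 25 * 8 = 400
card(S) = 600000 / 400 = 1500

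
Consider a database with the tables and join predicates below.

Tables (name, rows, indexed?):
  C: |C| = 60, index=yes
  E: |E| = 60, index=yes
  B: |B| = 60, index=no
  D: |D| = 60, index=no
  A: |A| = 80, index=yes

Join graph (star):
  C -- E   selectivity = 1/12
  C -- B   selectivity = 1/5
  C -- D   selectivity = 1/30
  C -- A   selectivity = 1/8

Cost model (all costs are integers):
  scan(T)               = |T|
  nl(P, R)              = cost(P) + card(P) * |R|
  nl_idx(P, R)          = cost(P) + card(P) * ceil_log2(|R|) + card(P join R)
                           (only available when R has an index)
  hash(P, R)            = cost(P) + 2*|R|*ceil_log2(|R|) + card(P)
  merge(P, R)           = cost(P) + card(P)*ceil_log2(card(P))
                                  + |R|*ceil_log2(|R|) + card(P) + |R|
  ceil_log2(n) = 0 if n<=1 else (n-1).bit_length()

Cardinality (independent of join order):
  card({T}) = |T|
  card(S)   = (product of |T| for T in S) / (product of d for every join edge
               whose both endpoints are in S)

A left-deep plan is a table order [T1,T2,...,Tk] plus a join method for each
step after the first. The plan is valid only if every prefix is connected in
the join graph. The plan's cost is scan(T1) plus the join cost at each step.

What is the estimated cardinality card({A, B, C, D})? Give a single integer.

14400

Tables in S: A(80), B(60), C(60), D(60)
Edges inside S: C-B(d=5), C-D(d=30), C-A(d=8)
numerator = 80 * 60 * 60 * 60 = 17280000
denominator = 5 * 30 * 8 = 1200
card(S) = 17280000 / 1200 = 14400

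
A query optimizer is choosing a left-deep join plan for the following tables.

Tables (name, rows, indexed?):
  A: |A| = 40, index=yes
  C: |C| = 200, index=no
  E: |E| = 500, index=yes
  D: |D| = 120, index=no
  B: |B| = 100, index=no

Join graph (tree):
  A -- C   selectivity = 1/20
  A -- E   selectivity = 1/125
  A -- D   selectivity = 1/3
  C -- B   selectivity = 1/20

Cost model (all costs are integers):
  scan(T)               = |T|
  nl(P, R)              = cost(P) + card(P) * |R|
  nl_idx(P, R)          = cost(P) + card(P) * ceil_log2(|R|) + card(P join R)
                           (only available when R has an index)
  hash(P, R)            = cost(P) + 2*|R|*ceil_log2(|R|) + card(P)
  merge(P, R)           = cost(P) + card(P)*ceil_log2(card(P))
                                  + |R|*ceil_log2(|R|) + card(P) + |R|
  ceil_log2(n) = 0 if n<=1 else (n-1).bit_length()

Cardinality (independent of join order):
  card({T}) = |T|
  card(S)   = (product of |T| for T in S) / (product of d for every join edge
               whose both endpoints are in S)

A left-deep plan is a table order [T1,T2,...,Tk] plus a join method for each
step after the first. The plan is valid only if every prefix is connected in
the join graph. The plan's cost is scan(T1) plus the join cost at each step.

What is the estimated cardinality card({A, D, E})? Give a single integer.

Tables in S: A(40), D(120), E(500)
Edges inside S: A-E(d=125), A-D(d=3)
numerator = 40 * 120 * 500 = 2400000
denominator = 125 * 3 = 375
card(S) = 2400000 / 375 = 6400

6400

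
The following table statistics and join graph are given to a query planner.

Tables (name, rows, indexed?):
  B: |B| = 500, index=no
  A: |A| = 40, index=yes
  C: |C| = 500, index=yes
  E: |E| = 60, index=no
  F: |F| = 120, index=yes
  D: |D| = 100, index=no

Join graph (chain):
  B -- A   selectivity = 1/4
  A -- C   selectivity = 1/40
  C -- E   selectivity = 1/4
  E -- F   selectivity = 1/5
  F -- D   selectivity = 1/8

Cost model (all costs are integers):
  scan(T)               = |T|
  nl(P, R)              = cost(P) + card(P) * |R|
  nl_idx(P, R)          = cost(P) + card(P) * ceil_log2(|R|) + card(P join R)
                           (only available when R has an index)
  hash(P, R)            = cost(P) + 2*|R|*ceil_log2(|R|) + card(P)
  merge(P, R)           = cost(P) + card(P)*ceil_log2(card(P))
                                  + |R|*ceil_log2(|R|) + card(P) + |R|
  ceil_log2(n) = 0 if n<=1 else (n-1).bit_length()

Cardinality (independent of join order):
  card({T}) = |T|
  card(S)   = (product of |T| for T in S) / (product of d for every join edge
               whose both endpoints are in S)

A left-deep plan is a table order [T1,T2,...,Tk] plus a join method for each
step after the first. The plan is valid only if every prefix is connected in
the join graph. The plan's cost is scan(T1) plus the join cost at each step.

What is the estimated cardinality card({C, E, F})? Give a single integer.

180000

Tables in S: C(500), E(60), F(120)
Edges inside S: C-E(d=4), E-F(d=5)
numerator = 500 * 60 * 120 = 3600000
denominator = 4 * 5 = 20
card(S) = 3600000 / 20 = 180000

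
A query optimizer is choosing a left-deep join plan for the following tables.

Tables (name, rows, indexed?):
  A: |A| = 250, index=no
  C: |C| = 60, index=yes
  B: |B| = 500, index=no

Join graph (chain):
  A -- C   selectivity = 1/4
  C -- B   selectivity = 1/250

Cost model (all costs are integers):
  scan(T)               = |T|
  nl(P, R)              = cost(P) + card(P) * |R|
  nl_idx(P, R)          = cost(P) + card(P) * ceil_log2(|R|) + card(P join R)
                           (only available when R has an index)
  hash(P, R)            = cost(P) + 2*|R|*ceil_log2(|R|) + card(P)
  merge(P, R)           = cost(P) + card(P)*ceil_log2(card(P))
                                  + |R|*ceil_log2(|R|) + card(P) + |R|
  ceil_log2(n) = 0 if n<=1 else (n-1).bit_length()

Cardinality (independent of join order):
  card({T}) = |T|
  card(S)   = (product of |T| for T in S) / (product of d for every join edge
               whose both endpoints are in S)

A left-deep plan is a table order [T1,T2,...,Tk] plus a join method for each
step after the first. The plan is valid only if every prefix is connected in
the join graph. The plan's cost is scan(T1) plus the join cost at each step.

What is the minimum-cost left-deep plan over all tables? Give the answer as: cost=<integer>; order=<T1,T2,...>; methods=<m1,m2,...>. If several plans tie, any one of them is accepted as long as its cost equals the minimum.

cost=4930; order=B,C,A; methods=hash,merge

Selinger DP (subsets sized 1..n):
  {A}: scan cost=250, card=250
  {C}: scan cost=60, card=60
  {B}: scan cost=500, card=500
  {AC}: card=3750; try (C,hash)→1220, (A,merge)→2730, (C,merge)→2920, (A,hash)→4120, (C,nl_idx)→5500, (A,nl)→15060 …(+1); best=1220 via (C,hash)
  {BC}: card=120; try (C,hash)→1720, (C,nl_idx)→3620, (B,merge)→5480, (C,merge)→5920, (B,hash)→9120, (B,nl)→30060 …(+1); best=1720 via (C,hash)
  {ABC}: card=7500; try (A,merge)→4930, (A,hash)→5840, (B,hash)→13970, (A,nl)→31720, (B,merge)→54970, (B,nl)→1876220; best=4930 via (A,merge)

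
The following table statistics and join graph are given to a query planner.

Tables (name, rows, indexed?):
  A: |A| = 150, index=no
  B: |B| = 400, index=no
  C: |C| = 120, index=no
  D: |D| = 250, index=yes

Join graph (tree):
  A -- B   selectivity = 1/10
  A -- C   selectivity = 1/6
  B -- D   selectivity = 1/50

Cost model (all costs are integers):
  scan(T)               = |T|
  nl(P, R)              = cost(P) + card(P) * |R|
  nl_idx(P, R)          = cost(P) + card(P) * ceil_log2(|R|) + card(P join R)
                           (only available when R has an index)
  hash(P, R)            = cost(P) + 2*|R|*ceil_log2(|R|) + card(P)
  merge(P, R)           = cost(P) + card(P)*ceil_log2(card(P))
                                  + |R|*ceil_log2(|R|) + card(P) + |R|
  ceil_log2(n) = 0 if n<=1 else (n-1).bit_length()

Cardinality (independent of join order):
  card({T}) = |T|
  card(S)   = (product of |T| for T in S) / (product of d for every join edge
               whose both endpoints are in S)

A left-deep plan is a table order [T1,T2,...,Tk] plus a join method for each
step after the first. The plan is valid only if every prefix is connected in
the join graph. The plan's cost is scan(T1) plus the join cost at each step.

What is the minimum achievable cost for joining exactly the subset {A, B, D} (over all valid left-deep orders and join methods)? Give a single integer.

Selinger DP over subsets of {A,B,D}:
  {A}: scan cost=150, card=150
  {B}: scan cost=400, card=400
  {D}: scan cost=250, card=250
  {AB}: card=6000; try (A,hash)→3200, (B,merge)→5500, (A,merge)→5750, (B,hash)→7500, (B,nl)→60150, (A,nl)→60400; best=3200 via (A,hash)
  {BD}: card=2000; try (D,hash)→4800, (D,nl_idx)→5600, (B,merge)→6500, (D,merge)→6650, (B,hash)→7700, (B,nl)→100250 …(+1); best=4800 via (D,hash)
  {ABD}: card=30000; try (A,hash)→9200, (D,hash)→13200, (A,merge)→30150, (D,nl_idx)→81200, (D,merge)→89450, (A,nl)→304800 …(+1); best=9200 via (A,hash)

9200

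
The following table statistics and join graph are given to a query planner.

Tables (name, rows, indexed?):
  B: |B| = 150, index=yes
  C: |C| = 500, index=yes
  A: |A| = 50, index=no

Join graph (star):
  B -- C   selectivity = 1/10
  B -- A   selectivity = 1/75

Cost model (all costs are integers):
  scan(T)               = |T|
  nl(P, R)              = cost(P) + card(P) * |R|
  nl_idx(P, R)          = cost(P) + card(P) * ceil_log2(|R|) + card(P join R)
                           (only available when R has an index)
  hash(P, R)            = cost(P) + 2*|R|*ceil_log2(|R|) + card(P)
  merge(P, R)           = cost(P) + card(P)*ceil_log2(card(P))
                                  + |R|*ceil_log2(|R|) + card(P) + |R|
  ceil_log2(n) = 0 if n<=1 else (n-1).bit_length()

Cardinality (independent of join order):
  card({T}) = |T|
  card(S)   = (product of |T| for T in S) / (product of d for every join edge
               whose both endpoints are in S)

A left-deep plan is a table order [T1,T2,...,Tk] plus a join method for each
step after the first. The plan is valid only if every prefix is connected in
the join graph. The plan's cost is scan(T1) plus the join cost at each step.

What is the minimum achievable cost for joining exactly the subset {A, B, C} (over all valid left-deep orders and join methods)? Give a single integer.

6350

Selinger DP over subsets of {A,B,C}:
  {B}: scan cost=150, card=150
  {C}: scan cost=500, card=500
  {A}: scan cost=50, card=50
  {BC}: card=7500; try (B,hash)→3400, (C,merge)→6500, (B,merge)→6850, (C,nl_idx)→9000, (C,hash)→9300, (B,nl_idx)→12000 …(+2); best=3400 via (B,hash)
  {AB}: card=100; try (B,nl_idx)→550, (A,hash)→900, (B,merge)→1750, (A,merge)→1850, (B,hash)→2500, (B,nl)→7550 …(+1); best=550 via (B,nl_idx)
  {ABC}: card=5000; try (C,merge)→6350, (C,nl_idx)→6450, (C,hash)→9650, (A,hash)→11500, (C,nl)→50550, (A,merge)→108750 …(+1); best=6350 via (C,merge)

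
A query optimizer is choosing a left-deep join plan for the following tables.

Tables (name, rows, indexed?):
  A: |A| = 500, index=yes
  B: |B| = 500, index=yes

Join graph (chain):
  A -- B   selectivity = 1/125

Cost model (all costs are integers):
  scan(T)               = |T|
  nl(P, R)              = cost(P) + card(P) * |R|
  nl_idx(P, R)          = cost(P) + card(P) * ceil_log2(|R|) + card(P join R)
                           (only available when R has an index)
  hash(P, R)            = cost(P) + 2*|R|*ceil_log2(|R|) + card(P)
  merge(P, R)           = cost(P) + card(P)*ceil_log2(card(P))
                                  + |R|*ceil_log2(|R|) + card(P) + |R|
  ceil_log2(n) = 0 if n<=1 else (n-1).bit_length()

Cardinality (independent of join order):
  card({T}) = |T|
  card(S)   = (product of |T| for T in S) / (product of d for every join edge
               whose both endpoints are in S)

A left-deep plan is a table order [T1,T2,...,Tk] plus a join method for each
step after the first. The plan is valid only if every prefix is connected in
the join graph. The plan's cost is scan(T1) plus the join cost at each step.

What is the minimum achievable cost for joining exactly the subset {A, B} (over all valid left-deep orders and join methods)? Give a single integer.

7000

Selinger DP over subsets of {A,B}:
  {A}: scan cost=500, card=500
  {B}: scan cost=500, card=500
  {AB}: card=2000; try (B,nl_idx)→7000, (A,nl_idx)→7000, (B,hash)→10000, (A,hash)→10000, (B,merge)→10500, (A,merge)→10500 …(+2); best=7000 via (B,nl_idx)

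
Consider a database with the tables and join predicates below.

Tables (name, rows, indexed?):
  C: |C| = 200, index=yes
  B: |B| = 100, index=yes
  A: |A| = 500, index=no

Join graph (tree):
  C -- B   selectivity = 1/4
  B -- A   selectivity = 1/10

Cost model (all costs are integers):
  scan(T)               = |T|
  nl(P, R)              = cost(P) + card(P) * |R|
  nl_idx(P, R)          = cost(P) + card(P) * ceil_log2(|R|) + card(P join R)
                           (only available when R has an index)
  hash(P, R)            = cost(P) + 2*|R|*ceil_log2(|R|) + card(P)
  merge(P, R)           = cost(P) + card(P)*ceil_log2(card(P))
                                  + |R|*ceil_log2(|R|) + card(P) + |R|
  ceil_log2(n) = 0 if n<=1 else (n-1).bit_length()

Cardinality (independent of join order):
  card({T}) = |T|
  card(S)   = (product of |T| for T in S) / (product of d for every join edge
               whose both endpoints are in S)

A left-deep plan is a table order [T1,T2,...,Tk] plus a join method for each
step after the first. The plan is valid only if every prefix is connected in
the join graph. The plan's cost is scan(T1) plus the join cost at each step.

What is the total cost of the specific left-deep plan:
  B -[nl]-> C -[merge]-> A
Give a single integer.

95100

step 1: scan B: cost=100, card=100
step 2: join C via nl
    card(P join C) = 100*200/(4) = 5000
    cost = 100 + 100*200 = 20100
step 3: join A via merge
    card(P join A) = 5000*500/(10) = 250000
    cost = 20100 + 5000*13 + 500*9 + 5000 + 500 = 95100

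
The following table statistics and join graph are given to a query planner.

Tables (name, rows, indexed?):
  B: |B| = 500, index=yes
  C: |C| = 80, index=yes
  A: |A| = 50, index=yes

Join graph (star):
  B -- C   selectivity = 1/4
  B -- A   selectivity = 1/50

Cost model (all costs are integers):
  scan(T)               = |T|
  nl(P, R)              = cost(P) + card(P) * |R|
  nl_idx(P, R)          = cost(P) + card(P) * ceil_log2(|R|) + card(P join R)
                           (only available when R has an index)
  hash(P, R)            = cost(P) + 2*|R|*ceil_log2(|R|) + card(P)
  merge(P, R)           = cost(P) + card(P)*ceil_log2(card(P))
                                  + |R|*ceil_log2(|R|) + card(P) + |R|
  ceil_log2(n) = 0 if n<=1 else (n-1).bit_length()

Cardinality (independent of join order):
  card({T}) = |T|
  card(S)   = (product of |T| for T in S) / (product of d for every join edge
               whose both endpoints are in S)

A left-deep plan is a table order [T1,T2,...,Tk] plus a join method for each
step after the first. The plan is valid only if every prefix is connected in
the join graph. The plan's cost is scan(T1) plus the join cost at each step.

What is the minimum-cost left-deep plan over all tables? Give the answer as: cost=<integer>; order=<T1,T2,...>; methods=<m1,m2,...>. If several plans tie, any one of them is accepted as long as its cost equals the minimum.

cost=2620; order=A,B,C; methods=nl_idx,hash

Selinger DP (subsets sized 1..n):
  {B}: scan cost=500, card=500
  {C}: scan cost=80, card=80
  {A}: scan cost=50, card=50
  {BC}: card=10000; try (C,hash)→2120, (B,merge)→5720, (C,merge)→6140, (B,hash)→9160, (B,nl_idx)→10800, (C,nl_idx)→14000 …(+2); best=2120 via (C,hash)
  {AB}: card=500; try (B,nl_idx)→1000, (A,hash)→1600, (A,nl_idx)→4000, (B,merge)→5400, (A,merge)→5850, (B,hash)→9100 …(+2); best=1000 via (B,nl_idx)
  {ABC}: card=10000; try (C,hash)→2620, (C,merge)→6640, (A,hash)→12720, (C,nl_idx)→14500, (C,nl)→41000, (A,nl_idx)→72120 …(+2); best=2620 via (C,hash)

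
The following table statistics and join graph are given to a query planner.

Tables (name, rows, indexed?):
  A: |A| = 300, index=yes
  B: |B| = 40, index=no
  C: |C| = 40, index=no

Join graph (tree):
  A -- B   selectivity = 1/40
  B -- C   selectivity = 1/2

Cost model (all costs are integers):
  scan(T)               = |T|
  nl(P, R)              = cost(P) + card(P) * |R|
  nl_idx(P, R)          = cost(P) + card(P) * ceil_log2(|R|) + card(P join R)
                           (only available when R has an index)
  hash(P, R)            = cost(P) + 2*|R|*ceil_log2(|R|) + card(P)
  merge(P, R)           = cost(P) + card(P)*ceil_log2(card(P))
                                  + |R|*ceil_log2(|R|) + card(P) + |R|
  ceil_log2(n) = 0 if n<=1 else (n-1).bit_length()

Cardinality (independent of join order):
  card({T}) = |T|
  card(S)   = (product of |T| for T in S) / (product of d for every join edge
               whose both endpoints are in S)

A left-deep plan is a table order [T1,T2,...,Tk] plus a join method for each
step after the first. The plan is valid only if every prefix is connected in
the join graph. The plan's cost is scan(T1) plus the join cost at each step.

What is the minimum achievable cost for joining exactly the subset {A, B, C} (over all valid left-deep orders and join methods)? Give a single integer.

Selinger DP over subsets of {A,B,C}:
  {A}: scan cost=300, card=300
  {B}: scan cost=40, card=40
  {C}: scan cost=40, card=40
  {AB}: card=300; try (A,nl_idx)→700, (B,hash)→1080, (A,merge)→3320, (B,merge)→3580, (A,hash)→5480, (A,nl)→12040 …(+1); best=700 via (A,nl_idx)
  {BC}: card=800; try (C,hash)→560, (B,hash)→560, (C,merge)→600, (B,merge)→600, (C,nl)→1640, (B,nl)→1640; best=560 via (C,hash)
  {ABC}: card=6000; try (C,hash)→1480, (C,merge)→3980, (A,hash)→6760, (A,merge)→12360, (C,nl)→12700, (A,nl_idx)→13760 …(+1); best=1480 via (C,hash)

1480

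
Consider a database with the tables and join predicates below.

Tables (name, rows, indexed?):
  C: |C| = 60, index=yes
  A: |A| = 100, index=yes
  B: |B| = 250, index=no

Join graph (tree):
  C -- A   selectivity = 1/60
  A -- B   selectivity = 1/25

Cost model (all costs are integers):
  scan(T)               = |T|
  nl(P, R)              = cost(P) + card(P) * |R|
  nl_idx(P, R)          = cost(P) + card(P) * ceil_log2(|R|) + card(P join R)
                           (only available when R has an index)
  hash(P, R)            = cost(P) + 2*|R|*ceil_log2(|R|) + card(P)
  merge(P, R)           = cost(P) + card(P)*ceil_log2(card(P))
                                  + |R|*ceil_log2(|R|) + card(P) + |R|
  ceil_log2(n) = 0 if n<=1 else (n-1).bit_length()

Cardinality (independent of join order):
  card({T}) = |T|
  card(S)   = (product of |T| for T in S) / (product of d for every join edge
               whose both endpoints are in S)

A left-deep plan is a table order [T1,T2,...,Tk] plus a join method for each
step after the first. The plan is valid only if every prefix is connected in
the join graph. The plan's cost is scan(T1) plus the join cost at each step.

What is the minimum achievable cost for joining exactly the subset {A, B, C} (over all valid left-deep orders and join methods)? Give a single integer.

Selinger DP over subsets of {A,B,C}:
  {C}: scan cost=60, card=60
  {A}: scan cost=100, card=100
  {B}: scan cost=250, card=250
  {AC}: card=100; try (A,nl_idx)→580, (C,nl_idx)→800, (C,hash)→920, (A,merge)→1280, (C,merge)→1320, (A,hash)→1520 …(+2); best=580 via (A,nl_idx)
  {AB}: card=1000; try (A,hash)→1900, (A,nl_idx)→3000, (B,merge)→3150, (A,merge)→3300, (B,hash)→4200, (B,nl)→25100 …(+1); best=1900 via (A,hash)
  {ABC}: card=1000; try (C,hash)→3620, (B,merge)→3630, (B,hash)→4680, (C,nl_idx)→8900, (C,merge)→13320, (B,nl)→25580 …(+1); best=3620 via (C,hash)

3620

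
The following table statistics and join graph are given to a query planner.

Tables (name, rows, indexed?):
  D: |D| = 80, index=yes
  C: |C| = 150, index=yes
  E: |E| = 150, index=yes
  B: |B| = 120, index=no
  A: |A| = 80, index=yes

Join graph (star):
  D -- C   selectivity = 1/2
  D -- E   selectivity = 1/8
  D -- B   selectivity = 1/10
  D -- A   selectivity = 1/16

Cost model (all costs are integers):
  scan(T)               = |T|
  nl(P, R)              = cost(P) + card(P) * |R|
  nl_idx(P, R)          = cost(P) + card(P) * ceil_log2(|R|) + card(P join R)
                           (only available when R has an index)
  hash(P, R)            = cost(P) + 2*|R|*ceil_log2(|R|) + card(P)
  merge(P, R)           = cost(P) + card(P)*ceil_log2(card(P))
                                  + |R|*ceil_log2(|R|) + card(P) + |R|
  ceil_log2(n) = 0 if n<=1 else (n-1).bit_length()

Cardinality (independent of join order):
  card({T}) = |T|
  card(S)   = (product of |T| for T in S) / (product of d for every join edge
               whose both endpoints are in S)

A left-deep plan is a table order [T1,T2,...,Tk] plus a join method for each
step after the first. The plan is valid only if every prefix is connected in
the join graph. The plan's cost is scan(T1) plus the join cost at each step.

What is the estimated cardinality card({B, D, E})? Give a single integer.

Tables in S: B(120), D(80), E(150)
Edges inside S: D-E(d=8), D-B(d=10)
numerator = 120 * 80 * 150 = 1440000
denominator = 8 * 10 = 80
card(S) = 1440000 / 80 = 18000

18000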